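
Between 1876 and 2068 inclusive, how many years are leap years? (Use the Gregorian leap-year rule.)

48

Multiples of 4 in [1876,2068]: 49.
Of those, multiples of 100: 2 (not leap unless ÷400).
Multiples of 400: 1.
Leap years = 49 − 2 + 1 = 48.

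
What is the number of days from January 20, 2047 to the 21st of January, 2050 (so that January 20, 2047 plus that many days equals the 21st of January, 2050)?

1097

Jan 20, 2047 → Jan 20, 2048: 365 days.
Jan 20, 2048 → Jan 20, 2049: 366 days (Feb 29, 2048 is in that span).
Jan 20, 2049 → Feb 20, 2049: 31 days (January has 31).
Feb 20, 2049 → Mar 20, 2049: 28 days (February has 28).
Mar 20, 2049 → Apr 20, 2049: 31 days (March has 31).
Apr 20, 2049 → May 20, 2049: 30 days (April has 30).
May 20, 2049 → Jun 20, 2049: 31 days (May has 31).
Jun 20, 2049 → Jul 20, 2049: 30 days (June has 30).
Jul 20, 2049 → Aug 20, 2049: 31 days (July has 31).
Aug 20, 2049 → Sep 20, 2049: 31 days (August has 31).
Sep 20, 2049 → Oct 20, 2049: 30 days (September has 30).
Oct 20, 2049 → Nov 20, 2049: 31 days (October has 31).
Nov 20, 2049 → Dec 20, 2049: 30 days (November has 30).
Dec 20, 2049 → Jan 20, 2050: 31 days (December has 31).
Jan 20, 2050 → Jan 21, 2050: 1 days.
Total: 1097 days.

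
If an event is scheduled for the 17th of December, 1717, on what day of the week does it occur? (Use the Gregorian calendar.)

Doomsday rule: the anchor day for the 1700s is Sunday. For year 17: 17÷12 = 1 r 5, and 5÷4 = 1, so 1+5+1 = 7.
Sunday + 7 ≡ Sunday — that's 1717's doomsday.
In December the doomsday date is Dec 12.
Dec 17 is 5 days after Dec 12; 5 mod 7 = 5, so Sunday + 5 = Friday.

Friday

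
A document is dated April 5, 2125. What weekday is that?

Thursday

Doomsday rule: the anchor day for the 2100s is Sunday. For year 25: 25÷12 = 2 r 1, and 1÷4 = 0, so 2+1+0 = 3.
Sunday + 3 ≡ Wednesday — that's 2125's doomsday.
In April the doomsday date is Apr 4.
Apr 5 is 1 day after Apr 4; 1 mod 7 = 1, so Wednesday + 1 = Thursday.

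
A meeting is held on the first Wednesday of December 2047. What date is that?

December 1, 2047 is a Sunday.
The first Wednesday is therefore December 4 (3 days later).

December 4, 2047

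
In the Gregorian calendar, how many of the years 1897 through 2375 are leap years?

115

Multiples of 4 in [1897,2375]: 119.
Of those, multiples of 100: 5 (not leap unless ÷400).
Multiples of 400: 1.
Leap years = 119 − 5 + 1 = 115.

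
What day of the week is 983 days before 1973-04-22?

Apr 22, 1973 is a Sunday.
983 mod 7 = 3, so 983 days before a Sunday is Sunday − 3 = Thursday.

Thursday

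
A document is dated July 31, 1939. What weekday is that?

Monday

Doomsday rule: the anchor day for the 1900s is Wednesday. For year 39: 39÷12 = 3 r 3, and 3÷4 = 0, so 3+3+0 = 6.
Wednesday + 6 ≡ Tuesday — that's 1939's doomsday.
In July the doomsday date is Jul 11.
Jul 31 is 20 days after Jul 11; 20 mod 7 = 6, so Tuesday + 6 = Monday.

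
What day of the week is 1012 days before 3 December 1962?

Thursday

First find the weekday of Dec 3, 1962. Doomsday rule: the anchor day for the 1900s is Wednesday. For year 62: 62÷12 = 5 r 2, and 2÷4 = 0, so 5+2+0 = 7.
Wednesday + 7 ≡ Wednesday — that's 1962's doomsday.
In December the doomsday date is Dec 12.
Dec 3 is 9 days before Dec 12; 9 mod 7 = 2, so Wednesday − 2 = Monday.
1012 mod 7 = 4, so 1012 days before a Monday is Monday − 4 = Thursday.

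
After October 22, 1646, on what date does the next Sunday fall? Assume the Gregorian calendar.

Oct 22, 1646 is a Monday.
From Monday to the next Sunday is 6 days.
Oct 22, 1646 + 6 = Oct 28, 1646.

October 28, 1646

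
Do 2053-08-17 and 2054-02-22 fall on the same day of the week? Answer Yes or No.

From Aug 17, 2053 to Feb 22, 2054 is 189 days.
189 mod 7 = 0, so they are the same weekday.
(Aug 17, 2053 is a Sunday; Feb 22, 2054 is a Sunday.)

Yes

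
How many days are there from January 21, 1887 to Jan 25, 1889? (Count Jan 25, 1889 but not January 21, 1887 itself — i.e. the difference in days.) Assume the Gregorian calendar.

735

Jan 21, 1887 → Jan 21, 1888: 365 days.
Jan 21, 1888 → Feb 21, 1888: 31 days (January has 31).
Feb 21, 1888 → Mar 21, 1888: 29 days (February has 29).
Mar 21, 1888 → Apr 21, 1888: 31 days (March has 31).
Apr 21, 1888 → May 21, 1888: 30 days (April has 30).
May 21, 1888 → Jun 21, 1888: 31 days (May has 31).
Jun 21, 1888 → Jul 21, 1888: 30 days (June has 30).
Jul 21, 1888 → Aug 21, 1888: 31 days (July has 31).
Aug 21, 1888 → Sep 21, 1888: 31 days (August has 31).
Sep 21, 1888 → Oct 21, 1888: 30 days (September has 30).
Oct 21, 1888 → Nov 21, 1888: 31 days (October has 31).
Nov 21, 1888 → Dec 21, 1888: 30 days (November has 30).
Dec 21, 1888 → Jan 21, 1889: 31 days (December has 31).
Jan 21, 1889 → Jan 25, 1889: 4 days.
Total: 735 days.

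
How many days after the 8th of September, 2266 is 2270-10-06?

Sep 8, 2266 → Sep 8, 2267: 365 days.
Sep 8, 2267 → Sep 8, 2268: 366 days (Feb 29, 2268 is in that span).
Sep 8, 2268 → Sep 8, 2269: 365 days.
Sep 8, 2269 → Oct 8, 2269: 30 days (September has 30).
Oct 8, 2269 → Nov 8, 2269: 31 days (October has 31).
Nov 8, 2269 → Dec 8, 2269: 30 days (November has 30).
Dec 8, 2269 → Jan 8, 2270: 31 days (December has 31).
Jan 8, 2270 → Feb 8, 2270: 31 days (January has 31).
Feb 8, 2270 → Mar 8, 2270: 28 days (February has 28).
Mar 8, 2270 → Apr 8, 2270: 31 days (March has 31).
Apr 8, 2270 → May 8, 2270: 30 days (April has 30).
May 8, 2270 → Jun 8, 2270: 31 days (May has 31).
Jun 8, 2270 → Jul 8, 2270: 30 days (June has 30).
Jul 8, 2270 → Aug 8, 2270: 31 days (July has 31).
Aug 8, 2270 → Sep 8, 2270: 31 days (August has 31).
Sep 8, 2270 → Oct 6, 2270: 28 days.
Total: 1489 days.

1489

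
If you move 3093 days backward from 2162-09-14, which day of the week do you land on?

First find the weekday of Sep 14, 2162. Doomsday rule: the anchor day for the 2100s is Sunday. For year 62: 62÷12 = 5 r 2, and 2÷4 = 0, so 5+2+0 = 7.
Sunday + 7 ≡ Sunday — that's 2162's doomsday.
In September the doomsday date is Sep 5.
Sep 14 is 9 days after Sep 5; 9 mod 7 = 2, so Sunday + 2 = Tuesday.
3093 mod 7 = 6, so 3093 days before a Tuesday is Tuesday − 6 = Wednesday.

Wednesday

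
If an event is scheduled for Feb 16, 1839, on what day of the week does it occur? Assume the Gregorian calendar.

Doomsday rule: the anchor day for the 1800s is Friday. For year 39: 39÷12 = 3 r 3, and 3÷4 = 0, so 3+3+0 = 6.
Friday + 6 ≡ Thursday — that's 1839's doomsday.
In February the doomsday date is Feb 28 (1839 is not a leap year).
Feb 16 is 12 days before Feb 28; 12 mod 7 = 5, so Thursday − 5 = Saturday.

Saturday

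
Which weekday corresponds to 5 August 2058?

Monday

Doomsday rule: the anchor day for the 2000s is Tuesday. For year 58: 58÷12 = 4 r 10, and 10÷4 = 2, so 4+10+2 = 16.
Tuesday + 16 ≡ Thursday — that's 2058's doomsday.
In August the doomsday date is Aug 8.
Aug 5 is 3 days before Aug 8; 3 mod 7 = 3, so Thursday − 3 = Monday.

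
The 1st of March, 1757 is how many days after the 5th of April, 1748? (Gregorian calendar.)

Apr 5, 1748 → Apr 5, 1749: 365 days.
Apr 5, 1749 → Apr 5, 1750: 365 days.
Apr 5, 1750 → Apr 5, 1751: 365 days.
Apr 5, 1751 → Apr 5, 1752: 366 days (Feb 29, 1752 is in that span).
Apr 5, 1752 → Apr 5, 1753: 365 days.
Apr 5, 1753 → Apr 5, 1754: 365 days.
Apr 5, 1754 → Apr 5, 1755: 365 days.
Apr 5, 1755 → Apr 5, 1756: 366 days (Feb 29, 1756 is in that span).
Apr 5, 1756 → May 5, 1756: 30 days (April has 30).
May 5, 1756 → Jun 5, 1756: 31 days (May has 31).
Jun 5, 1756 → Jul 5, 1756: 30 days (June has 30).
Jul 5, 1756 → Aug 5, 1756: 31 days (July has 31).
Aug 5, 1756 → Sep 5, 1756: 31 days (August has 31).
Sep 5, 1756 → Oct 5, 1756: 30 days (September has 30).
Oct 5, 1756 → Nov 5, 1756: 31 days (October has 31).
Nov 5, 1756 → Dec 5, 1756: 30 days (November has 30).
Dec 5, 1756 → Jan 5, 1757: 31 days (December has 31).
Jan 5, 1757 → Feb 5, 1757: 31 days (January has 31).
Feb 5, 1757 → Mar 1, 1757: 24 days.
Total: 3252 days.

3252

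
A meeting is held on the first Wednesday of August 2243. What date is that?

August 1, 2243 is a Tuesday.
The first Wednesday is therefore August 2 (1 days later).

August 2, 2243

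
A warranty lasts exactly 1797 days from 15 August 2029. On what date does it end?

July 17, 2034

+365 (one year) → Aug 15, 2030 (1432 left).
+365 (one year) → Aug 15, 2031 (1067 left).
+366 (one year; includes Feb 29, 2032) → Aug 15, 2032 (701 left).
+365 (one year) → Aug 15, 2033 (336 left).
Aug has 31 days: +17 → Sep 1, 2033 (319 left).
Sep has 30 days: +30 → Oct 1, 2033 (289 left).
Oct has 31 days: +31 → Nov 1, 2033 (258 left).
Nov has 30 days: +30 → Dec 1, 2033 (228 left).
Dec has 31 days: +31 → Jan 1, 2034 (197 left).
Jan has 31 days: +31 → Feb 1, 2034 (166 left).
Feb has 28 days: +28 → Mar 1, 2034 (138 left).
Mar has 31 days: +31 → Apr 1, 2034 (107 left).
Apr has 30 days: +30 → May 1, 2034 (77 left).
May has 31 days: +31 → Jun 1, 2034 (46 left).
Jun has 30 days: +30 → Jul 1, 2034 (16 left).
+16 → Jul 17, 2034.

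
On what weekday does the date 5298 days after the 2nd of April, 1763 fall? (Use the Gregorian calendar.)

First find the weekday of Apr 2, 1763. Doomsday rule: the anchor day for the 1700s is Sunday. For year 63: 63÷12 = 5 r 3, and 3÷4 = 0, so 5+3+0 = 8.
Sunday + 8 ≡ Monday — that's 1763's doomsday.
In April the doomsday date is Apr 4.
Apr 2 is 2 days before Apr 4; 2 mod 7 = 2, so Monday − 2 = Saturday.
5298 mod 7 = 6, so 5298 days after a Saturday is Saturday + 6 = Friday.

Friday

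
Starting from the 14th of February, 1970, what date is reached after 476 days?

June 5, 1971

+365 (one year) → Feb 14, 1971 (111 left).
Feb has 28 days: +15 → Mar 1, 1971 (96 left).
Mar has 31 days: +31 → Apr 1, 1971 (65 left).
Apr has 30 days: +30 → May 1, 1971 (35 left).
May has 31 days: +31 → Jun 1, 1971 (4 left).
+4 → Jun 5, 1971.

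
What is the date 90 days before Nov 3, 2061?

August 5, 2061

−3 → Oct 31, 2061 (end of Oct, 31 days; 87 left).
−31 → Sep 30, 2061 (end of Sep, 30 days; 56 left).
−30 → Aug 31, 2061 (end of Aug, 31 days; 26 left).
−26 → Aug 5, 2061.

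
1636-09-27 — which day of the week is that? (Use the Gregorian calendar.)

Doomsday rule: the anchor day for the 1600s is Tuesday. For year 36: 36÷12 = 3 r 0, and 0÷4 = 0, so 3+0+0 = 3.
Tuesday + 3 ≡ Friday — that's 1636's doomsday.
In September the doomsday date is Sep 5.
Sep 27 is 22 days after Sep 5; 22 mod 7 = 1, so Friday + 1 = Saturday.

Saturday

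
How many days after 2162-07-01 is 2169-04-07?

Jul 1, 2162 → Jul 1, 2163: 365 days.
Jul 1, 2163 → Jul 1, 2164: 366 days (Feb 29, 2164 is in that span).
Jul 1, 2164 → Jul 1, 2165: 365 days.
Jul 1, 2165 → Jul 1, 2166: 365 days.
Jul 1, 2166 → Jul 1, 2167: 365 days.
Jul 1, 2167 → Jul 1, 2168: 366 days (Feb 29, 2168 is in that span).
Jul 1, 2168 → Aug 1, 2168: 31 days (July has 31).
Aug 1, 2168 → Sep 1, 2168: 31 days (August has 31).
Sep 1, 2168 → Oct 1, 2168: 30 days (September has 30).
Oct 1, 2168 → Nov 1, 2168: 31 days (October has 31).
Nov 1, 2168 → Dec 1, 2168: 30 days (November has 30).
Dec 1, 2168 → Jan 1, 2169: 31 days (December has 31).
Jan 1, 2169 → Feb 1, 2169: 31 days (January has 31).
Feb 1, 2169 → Mar 1, 2169: 28 days (February has 28).
Mar 1, 2169 → Apr 1, 2169: 31 days (March has 31).
Apr 1, 2169 → Apr 7, 2169: 6 days.
Total: 2472 days.

2472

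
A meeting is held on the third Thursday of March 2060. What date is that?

March 18, 2060

March 1, 2060 is a Monday.
The first Thursday is therefore March 4 (3 days later).
The third Thursday is 4 + 2×7 = March 18.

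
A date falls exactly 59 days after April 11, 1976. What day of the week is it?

First find the weekday of Apr 11, 1976. Doomsday rule: the anchor day for the 1900s is Wednesday. For year 76: 76÷12 = 6 r 4, and 4÷4 = 1, so 6+4+1 = 11.
Wednesday + 11 ≡ Sunday — that's 1976's doomsday.
In April the doomsday date is Apr 4.
Apr 11 is 7 days after Apr 4; 7 mod 7 = 0, so Sunday + 0 = Sunday.
59 mod 7 = 3, so 59 days after a Sunday is Sunday + 3 = Wednesday.

Wednesday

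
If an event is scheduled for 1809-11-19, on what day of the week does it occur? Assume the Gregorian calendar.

January 1, 1809 is a Sunday.
Jan 1, 1809 → Feb 1, 1809: 31 days (January has 31).
Feb 1, 1809 → Mar 1, 1809: 28 days (February has 28).
Mar 1, 1809 → Apr 1, 1809: 31 days (March has 31).
Apr 1, 1809 → May 1, 1809: 30 days (April has 30).
May 1, 1809 → Jun 1, 1809: 31 days (May has 31).
Jun 1, 1809 → Jul 1, 1809: 30 days (June has 30).
Jul 1, 1809 → Aug 1, 1809: 31 days (July has 31).
Aug 1, 1809 → Sep 1, 1809: 31 days (August has 31).
Sep 1, 1809 → Oct 1, 1809: 30 days (September has 30).
Oct 1, 1809 → Nov 1, 1809: 31 days (October has 31).
Nov 1, 1809 → Nov 19, 1809: 18 days.
Total: 322 days.
322 mod 7 = 0, so Sunday + 0 = Sunday.

Sunday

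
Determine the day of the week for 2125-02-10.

Doomsday rule: the anchor day for the 2100s is Sunday. For year 25: 25÷12 = 2 r 1, and 1÷4 = 0, so 2+1+0 = 3.
Sunday + 3 ≡ Wednesday — that's 2125's doomsday.
In February the doomsday date is Feb 28 (2125 is not a leap year).
Feb 10 is 18 days before Feb 28; 18 mod 7 = 4, so Wednesday − 4 = Saturday.

Saturday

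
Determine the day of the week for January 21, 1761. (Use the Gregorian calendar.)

Wednesday

Doomsday rule: the anchor day for the 1700s is Sunday. For year 61: 61÷12 = 5 r 1, and 1÷4 = 0, so 5+1+0 = 6.
Sunday + 6 ≡ Saturday — that's 1761's doomsday.
In January the doomsday date is Jan 3 (1761 is not a leap year).
Jan 21 is 18 days after Jan 3; 18 mod 7 = 4, so Saturday + 4 = Wednesday.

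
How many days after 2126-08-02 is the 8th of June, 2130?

1406

Aug 2, 2126 → Aug 2, 2127: 365 days.
Aug 2, 2127 → Aug 2, 2128: 366 days (Feb 29, 2128 is in that span).
Aug 2, 2128 → Aug 2, 2129: 365 days.
Aug 2, 2129 → Sep 2, 2129: 31 days (August has 31).
Sep 2, 2129 → Oct 2, 2129: 30 days (September has 30).
Oct 2, 2129 → Nov 2, 2129: 31 days (October has 31).
Nov 2, 2129 → Dec 2, 2129: 30 days (November has 30).
Dec 2, 2129 → Jan 2, 2130: 31 days (December has 31).
Jan 2, 2130 → Feb 2, 2130: 31 days (January has 31).
Feb 2, 2130 → Mar 2, 2130: 28 days (February has 28).
Mar 2, 2130 → Apr 2, 2130: 31 days (March has 31).
Apr 2, 2130 → May 2, 2130: 30 days (April has 30).
May 2, 2130 → Jun 2, 2130: 31 days (May has 31).
Jun 2, 2130 → Jun 8, 2130: 6 days.
Total: 1406 days.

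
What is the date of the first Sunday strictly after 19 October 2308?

October 25, 2308

Oct 19, 2308 is a Monday.
From Monday to the next Sunday is 6 days.
Oct 19, 2308 + 6 = Oct 25, 2308.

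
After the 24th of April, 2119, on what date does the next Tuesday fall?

April 25, 2119

Apr 24, 2119 is a Monday.
From Monday to the next Tuesday is 1 day.
Apr 24, 2119 + 1 = Apr 25, 2119.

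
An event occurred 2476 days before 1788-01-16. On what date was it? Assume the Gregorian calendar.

−365 (one year) → Jan 16, 1787 (2111 left).
−365 (one year) → Jan 16, 1786 (1746 left).
−365 (one year) → Jan 16, 1785 (1381 left).
−366 (one year; includes Feb 29, 1784) → Jan 16, 1784 (1015 left).
−365 (one year) → Jan 16, 1783 (650 left).
−365 (one year) → Jan 16, 1782 (285 left).
−16 → Dec 31, 1781 (end of Dec, 31 days; 269 left).
−31 → Nov 30, 1781 (end of Nov, 30 days; 238 left).
−30 → Oct 31, 1781 (end of Oct, 31 days; 208 left).
−31 → Sep 30, 1781 (end of Sep, 30 days; 177 left).
−30 → Aug 31, 1781 (end of Aug, 31 days; 147 left).
−31 → Jul 31, 1781 (end of Jul, 31 days; 116 left).
−31 → Jun 30, 1781 (end of Jun, 30 days; 85 left).
−30 → May 31, 1781 (end of May, 31 days; 55 left).
−31 → Apr 30, 1781 (end of Apr, 30 days; 24 left).
−24 → Apr 6, 1781.

April 6, 1781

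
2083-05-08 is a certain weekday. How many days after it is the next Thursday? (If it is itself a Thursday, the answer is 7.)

5

May 8, 2083 is a Saturday.
From Saturday to the next Thursday is 5 days.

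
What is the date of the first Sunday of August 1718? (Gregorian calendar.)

August 1, 1718 is a Monday.
The first Sunday is therefore August 7 (6 days later).

August 7, 1718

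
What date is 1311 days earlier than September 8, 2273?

February 5, 2270

−365 (one year) → Sep 8, 2272 (946 left).
−366 (one year; includes Feb 29, 2272) → Sep 8, 2271 (580 left).
−365 (one year) → Sep 8, 2270 (215 left).
−8 → Aug 31, 2270 (end of Aug, 31 days; 207 left).
−31 → Jul 31, 2270 (end of Jul, 31 days; 176 left).
−31 → Jun 30, 2270 (end of Jun, 30 days; 145 left).
−30 → May 31, 2270 (end of May, 31 days; 115 left).
−31 → Apr 30, 2270 (end of Apr, 30 days; 84 left).
−30 → Mar 31, 2270 (end of Mar, 31 days; 54 left).
−31 → Feb 28, 2270 (end of Feb, 28 days; 23 left).
−23 → Feb 5, 2270.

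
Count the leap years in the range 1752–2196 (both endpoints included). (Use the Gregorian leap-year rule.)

109

Multiples of 4 in [1752,2196]: 112.
Of those, multiples of 100: 4 (not leap unless ÷400).
Multiples of 400: 1.
Leap years = 112 − 4 + 1 = 109.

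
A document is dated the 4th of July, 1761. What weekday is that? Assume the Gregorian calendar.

Saturday

Doomsday rule: the anchor day for the 1700s is Sunday. For year 61: 61÷12 = 5 r 1, and 1÷4 = 0, so 5+1+0 = 6.
Sunday + 6 ≡ Saturday — that's 1761's doomsday.
In July the doomsday date is Jul 11.
Jul 4 is 7 days before Jul 11; 7 mod 7 = 0, so Saturday − 0 = Saturday.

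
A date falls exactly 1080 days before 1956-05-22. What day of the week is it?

Sunday

First find the weekday of May 22, 1956. Doomsday rule: the anchor day for the 1900s is Wednesday. For year 56: 56÷12 = 4 r 8, and 8÷4 = 2, so 4+8+2 = 14.
Wednesday + 14 ≡ Wednesday — that's 1956's doomsday.
In May the doomsday date is May 9.
May 22 is 13 days after May 9; 13 mod 7 = 6, so Wednesday + 6 = Tuesday.
1080 mod 7 = 2, so 1080 days before a Tuesday is Tuesday − 2 = Sunday.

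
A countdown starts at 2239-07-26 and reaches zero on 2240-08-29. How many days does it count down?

Jul 26, 2239 → Aug 26, 2239: 31 days (July has 31).
Aug 26, 2239 → Sep 26, 2239: 31 days (August has 31).
Sep 26, 2239 → Oct 26, 2239: 30 days (September has 30).
Oct 26, 2239 → Nov 26, 2239: 31 days (October has 31).
Nov 26, 2239 → Dec 26, 2239: 30 days (November has 30).
Dec 26, 2239 → Jan 26, 2240: 31 days (December has 31).
Jan 26, 2240 → Feb 26, 2240: 31 days (January has 31).
Feb 26, 2240 → Mar 26, 2240: 29 days (February has 29).
Mar 26, 2240 → Apr 26, 2240: 31 days (March has 31).
Apr 26, 2240 → May 26, 2240: 30 days (April has 30).
May 26, 2240 → Jun 26, 2240: 31 days (May has 31).
Jun 26, 2240 → Jul 26, 2240: 30 days (June has 30).
Jul 26, 2240 → Aug 26, 2240: 31 days (July has 31).
Aug 26, 2240 → Aug 29, 2240: 3 days.
Total: 400 days.

400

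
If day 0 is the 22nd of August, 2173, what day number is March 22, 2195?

Aug 22, 2173 → Aug 22, 2174: 365 days.
Aug 22, 2174 → Aug 22, 2175: 365 days.
Aug 22, 2175 → Aug 22, 2176: 366 days (Feb 29, 2176 is in that span).
Aug 22, 2176 → Aug 22, 2177: 365 days.
Aug 22, 2177 → Aug 22, 2178: 365 days.
Aug 22, 2178 → Aug 22, 2179: 365 days.
Aug 22, 2179 → Aug 22, 2180: 366 days (Feb 29, 2180 is in that span).
Aug 22, 2180 → Aug 22, 2181: 365 days.
Aug 22, 2181 → Aug 22, 2182: 365 days.
Aug 22, 2182 → Aug 22, 2183: 365 days.
Aug 22, 2183 → Aug 22, 2184: 366 days (Feb 29, 2184 is in that span).
Aug 22, 2184 → Aug 22, 2185: 365 days.
Aug 22, 2185 → Aug 22, 2186: 365 days.
Aug 22, 2186 → Aug 22, 2187: 365 days.
Aug 22, 2187 → Aug 22, 2188: 366 days (Feb 29, 2188 is in that span).
Aug 22, 2188 → Aug 22, 2189: 365 days.
Aug 22, 2189 → Aug 22, 2190: 365 days.
Aug 22, 2190 → Aug 22, 2191: 365 days.
Aug 22, 2191 → Aug 22, 2192: 366 days (Feb 29, 2192 is in that span).
Aug 22, 2192 → Aug 22, 2193: 365 days.
Aug 22, 2193 → Aug 22, 2194: 365 days.
Aug 22, 2194 → Sep 22, 2194: 31 days (August has 31).
Sep 22, 2194 → Oct 22, 2194: 30 days (September has 30).
Oct 22, 2194 → Nov 22, 2194: 31 days (October has 31).
Nov 22, 2194 → Dec 22, 2194: 30 days (November has 30).
Dec 22, 2194 → Jan 22, 2195: 31 days (December has 31).
Jan 22, 2195 → Feb 22, 2195: 31 days (January has 31).
Feb 22, 2195 → Mar 22, 2195: 28 days.
Total: 7882 days.

7882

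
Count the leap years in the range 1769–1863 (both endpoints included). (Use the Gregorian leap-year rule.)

Multiples of 4 in [1769,1863]: 23.
Of those, multiples of 100: 1 (not leap unless ÷400).
Multiples of 400: 0.
Leap years = 23 − 1 + 0 = 22.

22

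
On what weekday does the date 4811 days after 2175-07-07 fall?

Jul 7, 2175 is a Friday.
4811 mod 7 = 2, so 4811 days after a Friday is Friday + 2 = Sunday.

Sunday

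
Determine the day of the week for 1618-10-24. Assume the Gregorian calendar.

Doomsday rule: the anchor day for the 1600s is Tuesday. For year 18: 18÷12 = 1 r 6, and 6÷4 = 1, so 1+6+1 = 8.
Tuesday + 8 ≡ Wednesday — that's 1618's doomsday.
In October the doomsday date is Oct 10.
Oct 24 is 14 days after Oct 10; 14 mod 7 = 0, so Wednesday + 0 = Wednesday.

Wednesday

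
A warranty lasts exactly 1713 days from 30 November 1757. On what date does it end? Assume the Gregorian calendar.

+365 (one year) → Nov 30, 1758 (1348 left).
+365 (one year) → Nov 30, 1759 (983 left).
+366 (one year; includes Feb 29, 1760) → Nov 30, 1760 (617 left).
+365 (one year) → Nov 30, 1761 (252 left).
Nov has 30 days: +1 → Dec 1, 1761 (251 left).
Dec has 31 days: +31 → Jan 1, 1762 (220 left).
Jan has 31 days: +31 → Feb 1, 1762 (189 left).
Feb has 28 days: +28 → Mar 1, 1762 (161 left).
Mar has 31 days: +31 → Apr 1, 1762 (130 left).
Apr has 30 days: +30 → May 1, 1762 (100 left).
May has 31 days: +31 → Jun 1, 1762 (69 left).
Jun has 30 days: +30 → Jul 1, 1762 (39 left).
Jul has 31 days: +31 → Aug 1, 1762 (8 left).
+8 → Aug 9, 1762.

August 9, 1762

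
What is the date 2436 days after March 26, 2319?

November 25, 2325

+366 (one year; includes Feb 29, 2320) → Mar 26, 2320 (2070 left).
+365 (one year) → Mar 26, 2321 (1705 left).
+365 (one year) → Mar 26, 2322 (1340 left).
+365 (one year) → Mar 26, 2323 (975 left).
+366 (one year; includes Feb 29, 2324) → Mar 26, 2324 (609 left).
+365 (one year) → Mar 26, 2325 (244 left).
Mar has 31 days: +6 → Apr 1, 2325 (238 left).
Apr has 30 days: +30 → May 1, 2325 (208 left).
May has 31 days: +31 → Jun 1, 2325 (177 left).
Jun has 30 days: +30 → Jul 1, 2325 (147 left).
Jul has 31 days: +31 → Aug 1, 2325 (116 left).
Aug has 31 days: +31 → Sep 1, 2325 (85 left).
Sep has 30 days: +30 → Oct 1, 2325 (55 left).
Oct has 31 days: +31 → Nov 1, 2325 (24 left).
+24 → Nov 25, 2325.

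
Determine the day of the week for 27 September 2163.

Tuesday

Doomsday rule: the anchor day for the 2100s is Sunday. For year 63: 63÷12 = 5 r 3, and 3÷4 = 0, so 5+3+0 = 8.
Sunday + 8 ≡ Monday — that's 2163's doomsday.
In September the doomsday date is Sep 5.
Sep 27 is 22 days after Sep 5; 22 mod 7 = 1, so Monday + 1 = Tuesday.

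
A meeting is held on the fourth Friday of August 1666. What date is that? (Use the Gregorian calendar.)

August 27, 1666

August 1, 1666 is a Sunday.
The first Friday is therefore August 6 (5 days later).
The fourth Friday is 6 + 3×7 = August 27.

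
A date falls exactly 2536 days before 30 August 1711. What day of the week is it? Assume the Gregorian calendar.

Friday

Aug 30, 1711 is a Sunday.
2536 mod 7 = 2, so 2536 days before a Sunday is Sunday − 2 = Friday.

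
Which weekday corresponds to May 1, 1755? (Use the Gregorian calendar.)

Thursday

Doomsday rule: the anchor day for the 1700s is Sunday. For year 55: 55÷12 = 4 r 7, and 7÷4 = 1, so 4+7+1 = 12.
Sunday + 12 ≡ Friday — that's 1755's doomsday.
In May the doomsday date is May 9.
May 1 is 8 days before May 9; 8 mod 7 = 1, so Friday − 1 = Thursday.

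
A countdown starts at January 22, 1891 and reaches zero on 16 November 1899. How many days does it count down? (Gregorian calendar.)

3220

Jan 22, 1891 → Jan 22, 1892: 365 days.
Jan 22, 1892 → Jan 22, 1893: 366 days (Feb 29, 1892 is in that span).
Jan 22, 1893 → Jan 22, 1894: 365 days.
Jan 22, 1894 → Jan 22, 1895: 365 days.
Jan 22, 1895 → Jan 22, 1896: 365 days.
Jan 22, 1896 → Jan 22, 1897: 366 days (Feb 29, 1896 is in that span).
Jan 22, 1897 → Jan 22, 1898: 365 days.
Jan 22, 1898 → Jan 22, 1899: 365 days.
Jan 22, 1899 → Feb 22, 1899: 31 days (January has 31).
Feb 22, 1899 → Mar 22, 1899: 28 days (February has 28).
Mar 22, 1899 → Apr 22, 1899: 31 days (March has 31).
Apr 22, 1899 → May 22, 1899: 30 days (April has 30).
May 22, 1899 → Jun 22, 1899: 31 days (May has 31).
Jun 22, 1899 → Jul 22, 1899: 30 days (June has 30).
Jul 22, 1899 → Aug 22, 1899: 31 days (July has 31).
Aug 22, 1899 → Sep 22, 1899: 31 days (August has 31).
Sep 22, 1899 → Oct 22, 1899: 30 days (September has 30).
Oct 22, 1899 → Nov 16, 1899: 25 days.
Total: 3220 days.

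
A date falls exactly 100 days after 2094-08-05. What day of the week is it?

Saturday

First find the weekday of Aug 5, 2094. Doomsday rule: the anchor day for the 2000s is Tuesday. For year 94: 94÷12 = 7 r 10, and 10÷4 = 2, so 7+10+2 = 19.
Tuesday + 19 ≡ Sunday — that's 2094's doomsday.
In August the doomsday date is Aug 8.
Aug 5 is 3 days before Aug 8; 3 mod 7 = 3, so Sunday − 3 = Thursday.
100 mod 7 = 2, so 100 days after a Thursday is Thursday + 2 = Saturday.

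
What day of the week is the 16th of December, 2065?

Wednesday

Doomsday rule: the anchor day for the 2000s is Tuesday. For year 65: 65÷12 = 5 r 5, and 5÷4 = 1, so 5+5+1 = 11.
Tuesday + 11 ≡ Saturday — that's 2065's doomsday.
In December the doomsday date is Dec 12.
Dec 16 is 4 days after Dec 12; 4 mod 7 = 4, so Saturday + 4 = Wednesday.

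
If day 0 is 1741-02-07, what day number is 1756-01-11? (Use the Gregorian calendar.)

5451

Feb 7, 1741 → Feb 7, 1742: 365 days.
Feb 7, 1742 → Feb 7, 1743: 365 days.
Feb 7, 1743 → Feb 7, 1744: 365 days.
Feb 7, 1744 → Feb 7, 1745: 366 days (Feb 29, 1744 is in that span).
Feb 7, 1745 → Feb 7, 1746: 365 days.
Feb 7, 1746 → Feb 7, 1747: 365 days.
Feb 7, 1747 → Feb 7, 1748: 365 days.
Feb 7, 1748 → Feb 7, 1749: 366 days (Feb 29, 1748 is in that span).
Feb 7, 1749 → Feb 7, 1750: 365 days.
Feb 7, 1750 → Feb 7, 1751: 365 days.
Feb 7, 1751 → Feb 7, 1752: 365 days.
Feb 7, 1752 → Feb 7, 1753: 366 days (Feb 29, 1752 is in that span).
Feb 7, 1753 → Feb 7, 1754: 365 days.
Feb 7, 1754 → Feb 7, 1755: 365 days.
Feb 7, 1755 → Mar 7, 1755: 28 days (February has 28).
Mar 7, 1755 → Apr 7, 1755: 31 days (March has 31).
Apr 7, 1755 → May 7, 1755: 30 days (April has 30).
May 7, 1755 → Jun 7, 1755: 31 days (May has 31).
Jun 7, 1755 → Jul 7, 1755: 30 days (June has 30).
Jul 7, 1755 → Aug 7, 1755: 31 days (July has 31).
Aug 7, 1755 → Sep 7, 1755: 31 days (August has 31).
Sep 7, 1755 → Oct 7, 1755: 30 days (September has 30).
Oct 7, 1755 → Nov 7, 1755: 31 days (October has 31).
Nov 7, 1755 → Dec 7, 1755: 30 days (November has 30).
Dec 7, 1755 → Jan 7, 1756: 31 days (December has 31).
Jan 7, 1756 → Jan 11, 1756: 4 days.
Total: 5451 days.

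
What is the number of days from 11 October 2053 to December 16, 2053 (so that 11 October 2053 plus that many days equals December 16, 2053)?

Oct 11, 2053 → Nov 11, 2053: 31 days (October has 31).
Nov 11, 2053 → Dec 11, 2053: 30 days (November has 30).
Dec 11, 2053 → Dec 16, 2053: 5 days.
Total: 66 days.

66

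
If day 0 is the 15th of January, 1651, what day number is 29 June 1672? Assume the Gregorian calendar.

Jan 15, 1651 → Jan 15, 1652: 365 days.
Jan 15, 1652 → Jan 15, 1653: 366 days (Feb 29, 1652 is in that span).
Jan 15, 1653 → Jan 15, 1654: 365 days.
Jan 15, 1654 → Jan 15, 1655: 365 days.
Jan 15, 1655 → Jan 15, 1656: 365 days.
Jan 15, 1656 → Jan 15, 1657: 366 days (Feb 29, 1656 is in that span).
Jan 15, 1657 → Jan 15, 1658: 365 days.
Jan 15, 1658 → Jan 15, 1659: 365 days.
Jan 15, 1659 → Jan 15, 1660: 365 days.
Jan 15, 1660 → Jan 15, 1661: 366 days (Feb 29, 1660 is in that span).
Jan 15, 1661 → Jan 15, 1662: 365 days.
Jan 15, 1662 → Jan 15, 1663: 365 days.
Jan 15, 1663 → Jan 15, 1664: 365 days.
Jan 15, 1664 → Jan 15, 1665: 366 days (Feb 29, 1664 is in that span).
Jan 15, 1665 → Jan 15, 1666: 365 days.
Jan 15, 1666 → Jan 15, 1667: 365 days.
Jan 15, 1667 → Jan 15, 1668: 365 days.
Jan 15, 1668 → Jan 15, 1669: 366 days (Feb 29, 1668 is in that span).
Jan 15, 1669 → Jan 15, 1670: 365 days.
Jan 15, 1670 → Jan 15, 1671: 365 days.
Jan 15, 1671 → Jan 15, 1672: 365 days.
Jan 15, 1672 → Feb 15, 1672: 31 days (January has 31).
Feb 15, 1672 → Mar 15, 1672: 29 days (February has 29).
Mar 15, 1672 → Apr 15, 1672: 31 days (March has 31).
Apr 15, 1672 → May 15, 1672: 30 days (April has 30).
May 15, 1672 → Jun 15, 1672: 31 days (May has 31).
Jun 15, 1672 → Jun 29, 1672: 14 days.
Total: 7836 days.

7836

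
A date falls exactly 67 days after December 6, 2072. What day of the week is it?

First find the weekday of Dec 6, 2072. Doomsday rule: the anchor day for the 2000s is Tuesday. For year 72: 72÷12 = 6 r 0, and 0÷4 = 0, so 6+0+0 = 6.
Tuesday + 6 ≡ Monday — that's 2072's doomsday.
In December the doomsday date is Dec 12.
Dec 6 is 6 days before Dec 12; 6 mod 7 = 6, so Monday − 6 = Tuesday.
67 mod 7 = 4, so 67 days after a Tuesday is Tuesday + 4 = Saturday.

Saturday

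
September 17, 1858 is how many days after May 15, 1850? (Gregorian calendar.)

May 15, 1850 → May 15, 1851: 365 days.
May 15, 1851 → May 15, 1852: 366 days (Feb 29, 1852 is in that span).
May 15, 1852 → May 15, 1853: 365 days.
May 15, 1853 → May 15, 1854: 365 days.
May 15, 1854 → May 15, 1855: 365 days.
May 15, 1855 → May 15, 1856: 366 days (Feb 29, 1856 is in that span).
May 15, 1856 → May 15, 1857: 365 days.
May 15, 1857 → May 15, 1858: 365 days.
May 15, 1858 → Jun 15, 1858: 31 days (May has 31).
Jun 15, 1858 → Jul 15, 1858: 30 days (June has 30).
Jul 15, 1858 → Aug 15, 1858: 31 days (July has 31).
Aug 15, 1858 → Sep 15, 1858: 31 days (August has 31).
Sep 15, 1858 → Sep 17, 1858: 2 days.
Total: 3047 days.

3047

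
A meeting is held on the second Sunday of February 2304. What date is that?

February 14, 2304

February 1, 2304 is a Monday.
The first Sunday is therefore February 7 (6 days later).
The second Sunday is 7 + 1×7 = February 14.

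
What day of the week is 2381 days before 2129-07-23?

Friday

Jul 23, 2129 is a Saturday.
2381 mod 7 = 1, so 2381 days before a Saturday is Saturday − 1 = Friday.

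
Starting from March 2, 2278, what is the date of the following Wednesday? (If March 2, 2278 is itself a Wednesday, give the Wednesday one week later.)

Mar 2, 2278 is a Saturday.
From Saturday to the next Wednesday is 4 days.
Mar 2, 2278 + 4 = Mar 6, 2278.

March 6, 2278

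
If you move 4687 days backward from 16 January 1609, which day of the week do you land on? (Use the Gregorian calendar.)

Monday

First find the weekday of Jan 16, 1609. Doomsday rule: the anchor day for the 1600s is Tuesday. For year 09: 9÷12 = 0 r 9, and 9÷4 = 2, so 0+9+2 = 11.
Tuesday + 11 ≡ Saturday — that's 1609's doomsday.
In January the doomsday date is Jan 3 (1609 is not a leap year).
Jan 16 is 13 days after Jan 3; 13 mod 7 = 6, so Saturday + 6 = Friday.
4687 mod 7 = 4, so 4687 days before a Friday is Friday − 4 = Monday.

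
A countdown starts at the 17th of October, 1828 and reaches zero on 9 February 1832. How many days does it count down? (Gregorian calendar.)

Oct 17, 1828 → Oct 17, 1829: 365 days.
Oct 17, 1829 → Oct 17, 1830: 365 days.
Oct 17, 1830 → Oct 17, 1831: 365 days.
Oct 17, 1831 → Nov 17, 1831: 31 days (October has 31).
Nov 17, 1831 → Dec 17, 1831: 30 days (November has 30).
Dec 17, 1831 → Jan 17, 1832: 31 days (December has 31).
Jan 17, 1832 → Feb 9, 1832: 23 days.
Total: 1210 days.

1210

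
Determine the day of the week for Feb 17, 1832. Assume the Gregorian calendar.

Doomsday rule: the anchor day for the 1800s is Friday. For year 32: 32÷12 = 2 r 8, and 8÷4 = 2, so 2+8+2 = 12.
Friday + 12 ≡ Wednesday — that's 1832's doomsday.
In February the doomsday date is Feb 29 (1832 is a leap year (divisible by 4)).
Feb 17 is 12 days before Feb 29; 12 mod 7 = 5, so Wednesday − 5 = Friday.

Friday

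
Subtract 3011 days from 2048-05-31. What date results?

March 3, 2040

−366 (one year; includes Feb 29, 2048) → May 31, 2047 (2645 left).
−365 (one year) → May 31, 2046 (2280 left).
−365 (one year) → May 31, 2045 (1915 left).
−365 (one year) → May 31, 2044 (1550 left).
−366 (one year; includes Feb 29, 2044) → May 31, 2043 (1184 left).
−365 (one year) → May 31, 2042 (819 left).
−365 (one year) → May 31, 2041 (454 left).
−365 (one year) → May 31, 2040 (89 left).
−31 → Apr 30, 2040 (end of Apr, 30 days; 58 left).
−30 → Mar 31, 2040 (end of Mar, 31 days; 28 left).
−28 → Mar 3, 2040.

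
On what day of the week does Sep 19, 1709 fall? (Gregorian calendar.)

Doomsday rule: the anchor day for the 1700s is Sunday. For year 09: 9÷12 = 0 r 9, and 9÷4 = 2, so 0+9+2 = 11.
Sunday + 11 ≡ Thursday — that's 1709's doomsday.
In September the doomsday date is Sep 5.
Sep 19 is 14 days after Sep 5; 14 mod 7 = 0, so Thursday + 0 = Thursday.

Thursday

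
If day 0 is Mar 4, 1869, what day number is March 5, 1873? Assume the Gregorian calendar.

Mar 4, 1869 → Mar 4, 1870: 365 days.
Mar 4, 1870 → Mar 4, 1871: 365 days.
Mar 4, 1871 → Mar 4, 1872: 366 days (Feb 29, 1872 is in that span).
Mar 4, 1872 → Apr 4, 1872: 31 days (March has 31).
Apr 4, 1872 → May 4, 1872: 30 days (April has 30).
May 4, 1872 → Jun 4, 1872: 31 days (May has 31).
Jun 4, 1872 → Jul 4, 1872: 30 days (June has 30).
Jul 4, 1872 → Aug 4, 1872: 31 days (July has 31).
Aug 4, 1872 → Sep 4, 1872: 31 days (August has 31).
Sep 4, 1872 → Oct 4, 1872: 30 days (September has 30).
Oct 4, 1872 → Nov 4, 1872: 31 days (October has 31).
Nov 4, 1872 → Dec 4, 1872: 30 days (November has 30).
Dec 4, 1872 → Jan 4, 1873: 31 days (December has 31).
Jan 4, 1873 → Feb 4, 1873: 31 days (January has 31).
Feb 4, 1873 → Mar 4, 1873: 28 days (February has 28).
Mar 4, 1873 → Mar 5, 1873: 1 days.
Total: 1462 days.

1462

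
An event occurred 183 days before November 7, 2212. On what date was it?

−7 → Oct 31, 2212 (end of Oct, 31 days; 176 left).
−31 → Sep 30, 2212 (end of Sep, 30 days; 145 left).
−30 → Aug 31, 2212 (end of Aug, 31 days; 115 left).
−31 → Jul 31, 2212 (end of Jul, 31 days; 84 left).
−31 → Jun 30, 2212 (end of Jun, 30 days; 53 left).
−30 → May 31, 2212 (end of May, 31 days; 23 left).
−23 → May 8, 2212.

May 8, 2212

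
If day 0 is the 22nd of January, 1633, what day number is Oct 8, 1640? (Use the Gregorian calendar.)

2816

Jan 22, 1633 → Jan 22, 1634: 365 days.
Jan 22, 1634 → Jan 22, 1635: 365 days.
Jan 22, 1635 → Jan 22, 1636: 365 days.
Jan 22, 1636 → Jan 22, 1637: 366 days (Feb 29, 1636 is in that span).
Jan 22, 1637 → Jan 22, 1638: 365 days.
Jan 22, 1638 → Jan 22, 1639: 365 days.
Jan 22, 1639 → Jan 22, 1640: 365 days.
Jan 22, 1640 → Feb 22, 1640: 31 days (January has 31).
Feb 22, 1640 → Mar 22, 1640: 29 days (February has 29).
Mar 22, 1640 → Apr 22, 1640: 31 days (March has 31).
Apr 22, 1640 → May 22, 1640: 30 days (April has 30).
May 22, 1640 → Jun 22, 1640: 31 days (May has 31).
Jun 22, 1640 → Jul 22, 1640: 30 days (June has 30).
Jul 22, 1640 → Aug 22, 1640: 31 days (July has 31).
Aug 22, 1640 → Sep 22, 1640: 31 days (August has 31).
Sep 22, 1640 → Oct 8, 1640: 16 days.
Total: 2816 days.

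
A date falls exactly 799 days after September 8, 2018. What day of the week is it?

First find the weekday of Sep 8, 2018. Doomsday rule: the anchor day for the 2000s is Tuesday. For year 18: 18÷12 = 1 r 6, and 6÷4 = 1, so 1+6+1 = 8.
Tuesday + 8 ≡ Wednesday — that's 2018's doomsday.
In September the doomsday date is Sep 5.
Sep 8 is 3 days after Sep 5; 3 mod 7 = 3, so Wednesday + 3 = Saturday.
799 mod 7 = 1, so 799 days after a Saturday is Saturday + 1 = Sunday.

Sunday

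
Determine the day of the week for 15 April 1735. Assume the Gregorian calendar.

Friday

Doomsday rule: the anchor day for the 1700s is Sunday. For year 35: 35÷12 = 2 r 11, and 11÷4 = 2, so 2+11+2 = 15.
Sunday + 15 ≡ Monday — that's 1735's doomsday.
In April the doomsday date is Apr 4.
Apr 15 is 11 days after Apr 4; 11 mod 7 = 4, so Monday + 4 = Friday.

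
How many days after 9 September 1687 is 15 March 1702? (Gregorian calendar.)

5300

Sep 9, 1687 → Sep 9, 1688: 366 days (Feb 29, 1688 is in that span).
Sep 9, 1688 → Sep 9, 1689: 365 days.
Sep 9, 1689 → Sep 9, 1690: 365 days.
Sep 9, 1690 → Sep 9, 1691: 365 days.
Sep 9, 1691 → Sep 9, 1692: 366 days (Feb 29, 1692 is in that span).
Sep 9, 1692 → Sep 9, 1693: 365 days.
Sep 9, 1693 → Sep 9, 1694: 365 days.
Sep 9, 1694 → Sep 9, 1695: 365 days.
Sep 9, 1695 → Sep 9, 1696: 366 days (Feb 29, 1696 is in that span).
Sep 9, 1696 → Sep 9, 1697: 365 days.
Sep 9, 1697 → Sep 9, 1698: 365 days.
Sep 9, 1698 → Sep 9, 1699: 365 days.
Sep 9, 1699 → Sep 9, 1700: 365 days.
Sep 9, 1700 → Sep 9, 1701: 365 days.
Sep 9, 1701 → Oct 9, 1701: 30 days (September has 30).
Oct 9, 1701 → Nov 9, 1701: 31 days (October has 31).
Nov 9, 1701 → Dec 9, 1701: 30 days (November has 30).
Dec 9, 1701 → Jan 9, 1702: 31 days (December has 31).
Jan 9, 1702 → Feb 9, 1702: 31 days (January has 31).
Feb 9, 1702 → Mar 9, 1702: 28 days (February has 28).
Mar 9, 1702 → Mar 15, 1702: 6 days.
Total: 5300 days.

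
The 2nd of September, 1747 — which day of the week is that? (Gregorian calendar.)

Saturday

Doomsday rule: the anchor day for the 1700s is Sunday. For year 47: 47÷12 = 3 r 11, and 11÷4 = 2, so 3+11+2 = 16.
Sunday + 16 ≡ Tuesday — that's 1747's doomsday.
In September the doomsday date is Sep 5.
Sep 2 is 3 days before Sep 5; 3 mod 7 = 3, so Tuesday − 3 = Saturday.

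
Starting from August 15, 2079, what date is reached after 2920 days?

+366 (one year; includes Feb 29, 2080) → Aug 15, 2080 (2554 left).
+365 (one year) → Aug 15, 2081 (2189 left).
+365 (one year) → Aug 15, 2082 (1824 left).
+365 (one year) → Aug 15, 2083 (1459 left).
+366 (one year; includes Feb 29, 2084) → Aug 15, 2084 (1093 left).
+365 (one year) → Aug 15, 2085 (728 left).
+365 (one year) → Aug 15, 2086 (363 left).
Aug has 31 days: +17 → Sep 1, 2086 (346 left).
Sep has 30 days: +30 → Oct 1, 2086 (316 left).
Oct has 31 days: +31 → Nov 1, 2086 (285 left).
Nov has 30 days: +30 → Dec 1, 2086 (255 left).
Dec has 31 days: +31 → Jan 1, 2087 (224 left).
Jan has 31 days: +31 → Feb 1, 2087 (193 left).
Feb has 28 days: +28 → Mar 1, 2087 (165 left).
Mar has 31 days: +31 → Apr 1, 2087 (134 left).
Apr has 30 days: +30 → May 1, 2087 (104 left).
May has 31 days: +31 → Jun 1, 2087 (73 left).
Jun has 30 days: +30 → Jul 1, 2087 (43 left).
Jul has 31 days: +31 → Aug 1, 2087 (12 left).
+12 → Aug 13, 2087.

August 13, 2087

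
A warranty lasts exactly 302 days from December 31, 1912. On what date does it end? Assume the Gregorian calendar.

October 29, 1913

Dec has 31 days: +1 → Jan 1, 1913 (301 left).
Jan has 31 days: +31 → Feb 1, 1913 (270 left).
Feb has 28 days: +28 → Mar 1, 1913 (242 left).
Mar has 31 days: +31 → Apr 1, 1913 (211 left).
Apr has 30 days: +30 → May 1, 1913 (181 left).
May has 31 days: +31 → Jun 1, 1913 (150 left).
Jun has 30 days: +30 → Jul 1, 1913 (120 left).
Jul has 31 days: +31 → Aug 1, 1913 (89 left).
Aug has 31 days: +31 → Sep 1, 1913 (58 left).
Sep has 30 days: +30 → Oct 1, 1913 (28 left).
+28 → Oct 29, 1913.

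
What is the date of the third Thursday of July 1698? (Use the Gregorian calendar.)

July 1, 1698 is a Tuesday.
The first Thursday is therefore July 3 (2 days later).
The third Thursday is 3 + 2×7 = July 17.

July 17, 1698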